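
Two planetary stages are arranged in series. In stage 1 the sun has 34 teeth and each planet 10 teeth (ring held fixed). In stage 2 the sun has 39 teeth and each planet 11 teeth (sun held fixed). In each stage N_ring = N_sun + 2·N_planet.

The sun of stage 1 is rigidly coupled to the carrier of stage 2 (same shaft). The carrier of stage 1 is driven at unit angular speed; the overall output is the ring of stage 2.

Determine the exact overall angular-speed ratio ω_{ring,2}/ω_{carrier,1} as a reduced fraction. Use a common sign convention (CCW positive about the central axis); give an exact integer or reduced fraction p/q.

4400/1037

Stage 1: N_ring = 34 + 2·10 = 54
Stage 1: 34(ω_s−ω_c) = −54(ω_r−ω_c),  ω_r=0, ω_c=1
Stage 1: ω_s = 1 − (54/34)(0−1) = 44/17
  ⇒ ω_s¹/ω_c¹ = 44/17
Stage 2: N_ring = 39 + 2·11 = 61
Stage 2: 39(ω_s−ω_c) = −61(ω_r−ω_c),  ω_s=0, ω_c=1
Stage 2: ω_r = 1 − (39/61)(0−1) = 100/61
  ⇒ ω_r²/ω_c² = 100/61
Coupling ω_c² = ω_s¹ ⇒ overall = 44/17 × 100/61 = 4400/1037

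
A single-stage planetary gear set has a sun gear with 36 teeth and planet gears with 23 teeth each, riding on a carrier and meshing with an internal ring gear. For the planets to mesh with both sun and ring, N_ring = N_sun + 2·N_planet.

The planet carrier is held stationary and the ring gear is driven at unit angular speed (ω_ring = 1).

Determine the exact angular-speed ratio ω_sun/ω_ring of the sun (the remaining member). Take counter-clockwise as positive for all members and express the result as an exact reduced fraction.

N_ring = 36 + 2·23 = 82
36(ω_s−ω_c) = −82(ω_r−ω_c),  ω_c=0, ω_r=1
ω_s = 0 − (82/36)(1−0) = -41/18
ω_s/ω_r = -41/18

-41/18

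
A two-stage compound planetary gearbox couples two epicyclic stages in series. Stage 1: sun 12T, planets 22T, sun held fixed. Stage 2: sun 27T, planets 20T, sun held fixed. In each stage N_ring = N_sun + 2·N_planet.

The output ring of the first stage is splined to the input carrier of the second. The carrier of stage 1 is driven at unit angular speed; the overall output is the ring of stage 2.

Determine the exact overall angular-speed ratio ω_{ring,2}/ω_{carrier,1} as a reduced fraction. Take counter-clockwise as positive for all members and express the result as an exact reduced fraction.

799/469

Stage 1: N_ring = 12 + 2·22 = 56
Stage 1: 12(ω_s−ω_c) = −56(ω_r−ω_c),  ω_s=0, ω_c=1
Stage 1: ω_r = 1 − (12/56)(0−1) = 17/14
  ⇒ ω_r¹/ω_c¹ = 17/14
Stage 2: N_ring = 27 + 2·20 = 67
Stage 2: 27(ω_s−ω_c) = −67(ω_r−ω_c),  ω_s=0, ω_c=1
Stage 2: ω_r = 1 − (27/67)(0−1) = 94/67
  ⇒ ω_r²/ω_c² = 94/67
Coupling ω_c² = ω_r¹ ⇒ overall = 17/14 × 94/67 = 799/469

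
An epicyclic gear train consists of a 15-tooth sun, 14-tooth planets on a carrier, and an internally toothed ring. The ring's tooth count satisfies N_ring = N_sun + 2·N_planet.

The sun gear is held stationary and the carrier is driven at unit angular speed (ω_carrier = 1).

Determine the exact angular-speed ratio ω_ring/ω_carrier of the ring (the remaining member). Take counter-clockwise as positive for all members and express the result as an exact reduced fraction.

58/43

N_ring = 15 + 2·14 = 43
15(ω_s−ω_c) = −43(ω_r−ω_c),  ω_s=0, ω_c=1
ω_r = 1 − (15/43)(0−1) = 58/43
ω_r/ω_c = 58/43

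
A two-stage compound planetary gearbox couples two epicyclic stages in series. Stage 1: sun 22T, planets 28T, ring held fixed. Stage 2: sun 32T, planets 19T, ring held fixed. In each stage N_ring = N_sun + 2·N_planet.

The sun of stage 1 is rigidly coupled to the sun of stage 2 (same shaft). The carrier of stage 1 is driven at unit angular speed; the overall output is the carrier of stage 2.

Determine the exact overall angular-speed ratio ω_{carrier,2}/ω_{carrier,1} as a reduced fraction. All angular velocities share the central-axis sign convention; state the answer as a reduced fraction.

Stage 1: N_ring = 22 + 2·28 = 78
Stage 1: 22(ω_s−ω_c) = −78(ω_r−ω_c),  ω_r=0, ω_c=1
Stage 1: ω_s = 1 − (78/22)(0−1) = 50/11
  ⇒ ω_s¹/ω_c¹ = 50/11
Stage 2: N_ring = 32 + 2·19 = 70
Stage 2: 32(ω_s−ω_c) = −70(ω_r−ω_c),  ω_r=0, ω_s=1
Stage 2: 32(1−ω_c) = −70(0−ω_c)  ⇒  102ω_c = 32  ⇒  ω_c = 16/51
  ⇒ ω_c²/ω_s² = 16/51
Coupling ω_s² = ω_s¹ ⇒ overall = 50/11 × 16/51 = 800/561

800/561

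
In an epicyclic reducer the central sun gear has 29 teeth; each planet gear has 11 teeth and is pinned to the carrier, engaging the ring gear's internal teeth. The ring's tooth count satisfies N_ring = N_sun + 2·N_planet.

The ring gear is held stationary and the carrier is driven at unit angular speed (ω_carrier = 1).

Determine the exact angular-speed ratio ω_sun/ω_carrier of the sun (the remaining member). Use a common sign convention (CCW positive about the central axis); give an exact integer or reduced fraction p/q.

N_ring = 29 + 2·11 = 51
29(ω_s−ω_c) = −51(ω_r−ω_c),  ω_r=0, ω_c=1
ω_s = 1 − (51/29)(0−1) = 80/29
ω_s/ω_c = 80/29

80/29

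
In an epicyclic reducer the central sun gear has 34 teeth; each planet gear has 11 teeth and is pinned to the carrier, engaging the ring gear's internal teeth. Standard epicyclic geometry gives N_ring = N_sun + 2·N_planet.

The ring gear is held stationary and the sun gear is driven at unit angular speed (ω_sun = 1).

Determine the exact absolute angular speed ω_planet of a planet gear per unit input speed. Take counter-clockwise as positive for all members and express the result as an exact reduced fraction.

N_ring = 34 + 2·11 = 56
34(ω_s−ω_c) = −56(ω_r−ω_c),  ω_r=0, ω_s=1
34(1−ω_c) = −56(0−ω_c)  ⇒  90ω_c = 34  ⇒  ω_c = 17/45
sun–planet: 34·(1−17/45) = −11·(ω_p−ω_c)  ⇒  ω_p−ω_c = −(34/11)·(28/45) = -952/495
ω_p = 17/45 − 952/495 = -17/11

-17/11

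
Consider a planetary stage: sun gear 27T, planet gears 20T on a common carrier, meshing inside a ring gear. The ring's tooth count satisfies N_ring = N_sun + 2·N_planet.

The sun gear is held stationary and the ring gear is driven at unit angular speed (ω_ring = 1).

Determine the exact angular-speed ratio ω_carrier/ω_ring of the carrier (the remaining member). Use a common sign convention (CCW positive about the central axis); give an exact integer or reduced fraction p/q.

67/94

N_ring = 27 + 2·20 = 67
27(ω_s−ω_c) = −67(ω_r−ω_c),  ω_s=0, ω_r=1
27(0−ω_c) = −67(1−ω_c)  ⇒  94ω_c = 67  ⇒  ω_c = 67/94
ω_c/ω_r = 67/94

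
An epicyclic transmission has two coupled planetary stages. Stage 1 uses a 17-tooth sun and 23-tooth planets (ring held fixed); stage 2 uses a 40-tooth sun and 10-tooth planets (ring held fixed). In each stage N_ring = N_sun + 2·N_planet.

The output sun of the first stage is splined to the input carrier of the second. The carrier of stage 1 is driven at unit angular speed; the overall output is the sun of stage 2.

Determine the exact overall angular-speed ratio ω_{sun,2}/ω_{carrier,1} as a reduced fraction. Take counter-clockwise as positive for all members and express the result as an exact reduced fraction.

Stage 1: N_ring = 17 + 2·23 = 63
Stage 1: 17(ω_s−ω_c) = −63(ω_r−ω_c),  ω_r=0, ω_c=1
Stage 1: ω_s = 1 − (63/17)(0−1) = 80/17
  ⇒ ω_s¹/ω_c¹ = 80/17
Stage 2: N_ring = 40 + 2·10 = 60
Stage 2: 40(ω_s−ω_c) = −60(ω_r−ω_c),  ω_r=0, ω_c=1
Stage 2: ω_s = 1 − (60/40)(0−1) = 5/2
  ⇒ ω_s²/ω_c² = 5/2
Coupling ω_c² = ω_s¹ ⇒ overall = 80/17 × 5/2 = 200/17

200/17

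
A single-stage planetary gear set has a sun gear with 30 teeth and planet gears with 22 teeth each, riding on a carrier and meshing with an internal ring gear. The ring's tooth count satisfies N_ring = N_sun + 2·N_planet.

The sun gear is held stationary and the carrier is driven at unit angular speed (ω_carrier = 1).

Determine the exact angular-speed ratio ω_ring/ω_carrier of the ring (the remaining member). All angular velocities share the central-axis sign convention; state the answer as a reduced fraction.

N_ring = 30 + 2·22 = 74
30(ω_s−ω_c) = −74(ω_r−ω_c),  ω_s=0, ω_c=1
ω_r = 1 − (30/74)(0−1) = 52/37
ω_r/ω_c = 52/37

52/37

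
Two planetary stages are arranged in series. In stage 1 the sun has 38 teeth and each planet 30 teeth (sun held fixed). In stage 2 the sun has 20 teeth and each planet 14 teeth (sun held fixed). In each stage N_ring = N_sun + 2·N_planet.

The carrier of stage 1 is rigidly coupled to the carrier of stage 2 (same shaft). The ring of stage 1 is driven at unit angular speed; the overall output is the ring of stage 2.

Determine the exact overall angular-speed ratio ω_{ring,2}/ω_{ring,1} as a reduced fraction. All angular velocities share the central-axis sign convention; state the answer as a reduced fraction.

Stage 1: N_ring = 38 + 2·30 = 98
Stage 1: 38(ω_s−ω_c) = −98(ω_r−ω_c),  ω_s=0, ω_r=1
Stage 1: 38(0−ω_c) = −98(1−ω_c)  ⇒  136ω_c = 98  ⇒  ω_c = 49/68
  ⇒ ω_c¹/ω_r¹ = 49/68
Stage 2: N_ring = 20 + 2·14 = 48
Stage 2: 20(ω_s−ω_c) = −48(ω_r−ω_c),  ω_s=0, ω_c=1
Stage 2: ω_r = 1 − (20/48)(0−1) = 17/12
  ⇒ ω_r²/ω_c² = 17/12
Coupling ω_c² = ω_c¹ ⇒ overall = 49/68 × 17/12 = 49/48

49/48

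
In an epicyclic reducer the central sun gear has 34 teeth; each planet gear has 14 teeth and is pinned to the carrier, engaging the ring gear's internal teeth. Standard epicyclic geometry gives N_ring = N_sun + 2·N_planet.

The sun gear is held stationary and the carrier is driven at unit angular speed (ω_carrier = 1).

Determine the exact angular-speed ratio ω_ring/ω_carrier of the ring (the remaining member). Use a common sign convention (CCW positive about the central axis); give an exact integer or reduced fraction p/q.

48/31

N_ring = 34 + 2·14 = 62
34(ω_s−ω_c) = −62(ω_r−ω_c),  ω_s=0, ω_c=1
ω_r = 1 − (34/62)(0−1) = 48/31
ω_r/ω_c = 48/31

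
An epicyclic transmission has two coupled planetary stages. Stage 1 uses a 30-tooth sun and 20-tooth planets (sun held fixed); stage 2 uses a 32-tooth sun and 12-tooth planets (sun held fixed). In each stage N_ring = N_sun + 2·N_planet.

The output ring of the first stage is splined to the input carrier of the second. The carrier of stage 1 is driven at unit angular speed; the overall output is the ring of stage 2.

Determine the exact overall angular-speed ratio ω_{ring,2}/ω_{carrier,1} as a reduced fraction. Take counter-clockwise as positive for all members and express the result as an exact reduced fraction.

Stage 1: N_ring = 30 + 2·20 = 70
Stage 1: 30(ω_s−ω_c) = −70(ω_r−ω_c),  ω_s=0, ω_c=1
Stage 1: ω_r = 1 − (30/70)(0−1) = 10/7
  ⇒ ω_r¹/ω_c¹ = 10/7
Stage 2: N_ring = 32 + 2·12 = 56
Stage 2: 32(ω_s−ω_c) = −56(ω_r−ω_c),  ω_s=0, ω_c=1
Stage 2: ω_r = 1 − (32/56)(0−1) = 11/7
  ⇒ ω_r²/ω_c² = 11/7
Coupling ω_c² = ω_r¹ ⇒ overall = 10/7 × 11/7 = 110/49

110/49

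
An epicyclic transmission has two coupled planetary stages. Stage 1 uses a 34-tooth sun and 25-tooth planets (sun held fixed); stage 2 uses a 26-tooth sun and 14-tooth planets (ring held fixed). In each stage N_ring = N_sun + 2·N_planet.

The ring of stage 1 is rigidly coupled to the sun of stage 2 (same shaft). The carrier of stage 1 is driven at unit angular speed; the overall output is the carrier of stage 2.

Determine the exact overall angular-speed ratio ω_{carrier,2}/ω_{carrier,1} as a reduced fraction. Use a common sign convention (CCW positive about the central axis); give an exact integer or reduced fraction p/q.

Stage 1: N_ring = 34 + 2·25 = 84
Stage 1: 34(ω_s−ω_c) = −84(ω_r−ω_c),  ω_s=0, ω_c=1
Stage 1: ω_r = 1 − (34/84)(0−1) = 59/42
  ⇒ ω_r¹/ω_c¹ = 59/42
Stage 2: N_ring = 26 + 2·14 = 54
Stage 2: 26(ω_s−ω_c) = −54(ω_r−ω_c),  ω_r=0, ω_s=1
Stage 2: 26(1−ω_c) = −54(0−ω_c)  ⇒  80ω_c = 26  ⇒  ω_c = 13/40
  ⇒ ω_c²/ω_s² = 13/40
Coupling ω_s² = ω_r¹ ⇒ overall = 59/42 × 13/40 = 767/1680

767/1680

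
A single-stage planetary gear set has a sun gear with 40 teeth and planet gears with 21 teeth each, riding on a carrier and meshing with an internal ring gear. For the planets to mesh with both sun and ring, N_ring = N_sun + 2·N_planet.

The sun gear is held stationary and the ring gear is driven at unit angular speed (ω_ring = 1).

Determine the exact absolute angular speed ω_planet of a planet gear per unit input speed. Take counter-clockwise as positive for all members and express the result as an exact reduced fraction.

N_ring = 40 + 2·21 = 82
40(ω_s−ω_c) = −82(ω_r−ω_c),  ω_s=0, ω_r=1
40(0−ω_c) = −82(1−ω_c)  ⇒  122ω_c = 82  ⇒  ω_c = 41/61
sun–planet: 40·(0−41/61) = −21·(ω_p−ω_c)  ⇒  ω_p−ω_c = −(40/21)·(-41/61) = 1640/1281
ω_p = 41/61 + 1640/1281 = 41/21

41/21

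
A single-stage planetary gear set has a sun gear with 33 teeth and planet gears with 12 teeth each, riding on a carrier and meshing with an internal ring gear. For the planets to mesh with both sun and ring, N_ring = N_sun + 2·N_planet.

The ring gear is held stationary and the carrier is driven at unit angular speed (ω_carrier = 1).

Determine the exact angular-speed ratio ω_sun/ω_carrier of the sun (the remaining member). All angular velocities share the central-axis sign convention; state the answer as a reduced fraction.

30/11

N_ring = 33 + 2·12 = 57
33(ω_s−ω_c) = −57(ω_r−ω_c),  ω_r=0, ω_c=1
ω_s = 1 − (57/33)(0−1) = 30/11
ω_s/ω_c = 30/11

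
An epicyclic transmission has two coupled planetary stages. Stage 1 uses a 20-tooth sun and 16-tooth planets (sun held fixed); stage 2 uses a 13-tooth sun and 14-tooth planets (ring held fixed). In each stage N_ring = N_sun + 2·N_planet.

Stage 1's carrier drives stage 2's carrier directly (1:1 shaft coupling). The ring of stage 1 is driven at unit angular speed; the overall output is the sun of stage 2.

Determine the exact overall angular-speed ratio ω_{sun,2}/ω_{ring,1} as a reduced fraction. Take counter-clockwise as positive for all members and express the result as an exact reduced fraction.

Stage 1: N_ring = 20 + 2·16 = 52
Stage 1: 20(ω_s−ω_c) = −52(ω_r−ω_c),  ω_s=0, ω_r=1
Stage 1: 20(0−ω_c) = −52(1−ω_c)  ⇒  72ω_c = 52  ⇒  ω_c = 13/18
  ⇒ ω_c¹/ω_r¹ = 13/18
Stage 2: N_ring = 13 + 2·14 = 41
Stage 2: 13(ω_s−ω_c) = −41(ω_r−ω_c),  ω_r=0, ω_c=1
Stage 2: ω_s = 1 − (41/13)(0−1) = 54/13
  ⇒ ω_s²/ω_c² = 54/13
Coupling ω_c² = ω_c¹ ⇒ overall = 13/18 × 54/13 = 3

3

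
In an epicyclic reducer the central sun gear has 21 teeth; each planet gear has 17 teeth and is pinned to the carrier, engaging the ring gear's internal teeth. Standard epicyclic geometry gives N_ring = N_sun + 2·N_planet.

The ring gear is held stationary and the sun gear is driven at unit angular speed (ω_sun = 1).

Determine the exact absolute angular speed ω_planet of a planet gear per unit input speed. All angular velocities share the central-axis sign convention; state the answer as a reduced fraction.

N_ring = 21 + 2·17 = 55
21(ω_s−ω_c) = −55(ω_r−ω_c),  ω_r=0, ω_s=1
21(1−ω_c) = −55(0−ω_c)  ⇒  76ω_c = 21  ⇒  ω_c = 21/76
sun–planet: 21·(1−21/76) = −17·(ω_p−ω_c)  ⇒  ω_p−ω_c = −(21/17)·(55/76) = -1155/1292
ω_p = 21/76 − 1155/1292 = -21/34

-21/34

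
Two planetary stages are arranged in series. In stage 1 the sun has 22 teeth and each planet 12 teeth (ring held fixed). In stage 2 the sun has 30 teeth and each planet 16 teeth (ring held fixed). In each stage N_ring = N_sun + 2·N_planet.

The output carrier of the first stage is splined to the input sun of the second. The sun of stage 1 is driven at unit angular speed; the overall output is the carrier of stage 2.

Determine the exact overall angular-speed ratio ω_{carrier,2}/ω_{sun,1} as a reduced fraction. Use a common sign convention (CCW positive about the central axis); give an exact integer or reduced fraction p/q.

Stage 1: N_ring = 22 + 2·12 = 46
Stage 1: 22(ω_s−ω_c) = −46(ω_r−ω_c),  ω_r=0, ω_s=1
Stage 1: 22(1−ω_c) = −46(0−ω_c)  ⇒  68ω_c = 22  ⇒  ω_c = 11/34
  ⇒ ω_c¹/ω_s¹ = 11/34
Stage 2: N_ring = 30 + 2·16 = 62
Stage 2: 30(ω_s−ω_c) = −62(ω_r−ω_c),  ω_r=0, ω_s=1
Stage 2: 30(1−ω_c) = −62(0−ω_c)  ⇒  92ω_c = 30  ⇒  ω_c = 15/46
  ⇒ ω_c²/ω_s² = 15/46
Coupling ω_s² = ω_c¹ ⇒ overall = 11/34 × 15/46 = 165/1564

165/1564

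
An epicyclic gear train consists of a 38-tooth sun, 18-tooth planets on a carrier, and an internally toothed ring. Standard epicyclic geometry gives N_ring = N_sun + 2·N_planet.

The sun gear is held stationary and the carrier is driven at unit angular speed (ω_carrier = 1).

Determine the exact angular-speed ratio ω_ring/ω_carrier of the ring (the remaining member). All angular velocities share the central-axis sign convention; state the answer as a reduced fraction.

N_ring = 38 + 2·18 = 74
38(ω_s−ω_c) = −74(ω_r−ω_c),  ω_s=0, ω_c=1
ω_r = 1 − (38/74)(0−1) = 56/37
ω_r/ω_c = 56/37

56/37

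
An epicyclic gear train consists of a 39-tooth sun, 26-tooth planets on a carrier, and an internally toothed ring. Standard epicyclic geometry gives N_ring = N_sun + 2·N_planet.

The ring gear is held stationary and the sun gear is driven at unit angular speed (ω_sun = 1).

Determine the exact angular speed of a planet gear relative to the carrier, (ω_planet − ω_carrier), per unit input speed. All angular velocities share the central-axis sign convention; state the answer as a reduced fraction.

N_ring = 39 + 2·26 = 91
39(ω_s−ω_c) = −91(ω_r−ω_c),  ω_r=0, ω_s=1
39(1−ω_c) = −91(0−ω_c)  ⇒  130ω_c = 39  ⇒  ω_c = 3/10
sun–planet: 39·(1−3/10) = −26·(ω_p−ω_c)  ⇒  ω_p−ω_c = −(39/26)·(7/10) = -21/20

-21/20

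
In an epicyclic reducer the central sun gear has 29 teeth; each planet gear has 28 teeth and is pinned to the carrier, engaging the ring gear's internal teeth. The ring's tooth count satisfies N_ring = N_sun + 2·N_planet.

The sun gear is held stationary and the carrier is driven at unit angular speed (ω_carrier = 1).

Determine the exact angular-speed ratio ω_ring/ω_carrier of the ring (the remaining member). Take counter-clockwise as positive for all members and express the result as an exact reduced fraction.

114/85

N_ring = 29 + 2·28 = 85
29(ω_s−ω_c) = −85(ω_r−ω_c),  ω_s=0, ω_c=1
ω_r = 1 − (29/85)(0−1) = 114/85
ω_r/ω_c = 114/85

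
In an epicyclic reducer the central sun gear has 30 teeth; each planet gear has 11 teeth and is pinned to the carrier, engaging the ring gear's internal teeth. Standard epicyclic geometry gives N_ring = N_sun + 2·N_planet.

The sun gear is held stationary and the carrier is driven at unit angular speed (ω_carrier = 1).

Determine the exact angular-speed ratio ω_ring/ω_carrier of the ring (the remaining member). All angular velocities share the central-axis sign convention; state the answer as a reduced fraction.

41/26

N_ring = 30 + 2·11 = 52
30(ω_s−ω_c) = −52(ω_r−ω_c),  ω_s=0, ω_c=1
ω_r = 1 − (30/52)(0−1) = 41/26
ω_r/ω_c = 41/26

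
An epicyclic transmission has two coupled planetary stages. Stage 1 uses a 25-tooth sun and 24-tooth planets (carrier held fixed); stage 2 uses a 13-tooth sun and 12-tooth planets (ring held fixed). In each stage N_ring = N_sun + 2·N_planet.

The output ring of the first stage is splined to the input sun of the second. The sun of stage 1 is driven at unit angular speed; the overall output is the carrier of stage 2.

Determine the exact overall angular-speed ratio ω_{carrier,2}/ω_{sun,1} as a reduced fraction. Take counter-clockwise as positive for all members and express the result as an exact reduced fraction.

-13/146

Stage 1: N_ring = 25 + 2·24 = 73
Stage 1: 25(ω_s−ω_c) = −73(ω_r−ω_c),  ω_c=0, ω_s=1
Stage 1: ω_r = 0 − (25/73)(1−0) = -25/73
  ⇒ ω_r¹/ω_s¹ = -25/73
Stage 2: N_ring = 13 + 2·12 = 37
Stage 2: 13(ω_s−ω_c) = −37(ω_r−ω_c),  ω_r=0, ω_s=1
Stage 2: 13(1−ω_c) = −37(0−ω_c)  ⇒  50ω_c = 13  ⇒  ω_c = 13/50
  ⇒ ω_c²/ω_s² = 13/50
Coupling ω_s² = ω_r¹ ⇒ overall = -25/73 × 13/50 = -13/146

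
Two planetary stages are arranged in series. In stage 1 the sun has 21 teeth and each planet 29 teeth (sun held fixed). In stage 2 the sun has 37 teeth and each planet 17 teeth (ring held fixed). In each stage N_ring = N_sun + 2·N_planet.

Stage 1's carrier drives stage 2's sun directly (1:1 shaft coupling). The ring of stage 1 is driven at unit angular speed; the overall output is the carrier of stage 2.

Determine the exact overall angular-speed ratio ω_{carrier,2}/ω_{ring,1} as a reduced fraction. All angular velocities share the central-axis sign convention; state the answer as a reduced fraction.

Stage 1: N_ring = 21 + 2·29 = 79
Stage 1: 21(ω_s−ω_c) = −79(ω_r−ω_c),  ω_s=0, ω_r=1
Stage 1: 21(0−ω_c) = −79(1−ω_c)  ⇒  100ω_c = 79  ⇒  ω_c = 79/100
  ⇒ ω_c¹/ω_r¹ = 79/100
Stage 2: N_ring = 37 + 2·17 = 71
Stage 2: 37(ω_s−ω_c) = −71(ω_r−ω_c),  ω_r=0, ω_s=1
Stage 2: 37(1−ω_c) = −71(0−ω_c)  ⇒  108ω_c = 37  ⇒  ω_c = 37/108
  ⇒ ω_c²/ω_s² = 37/108
Coupling ω_s² = ω_c¹ ⇒ overall = 79/100 × 37/108 = 2923/10800

2923/10800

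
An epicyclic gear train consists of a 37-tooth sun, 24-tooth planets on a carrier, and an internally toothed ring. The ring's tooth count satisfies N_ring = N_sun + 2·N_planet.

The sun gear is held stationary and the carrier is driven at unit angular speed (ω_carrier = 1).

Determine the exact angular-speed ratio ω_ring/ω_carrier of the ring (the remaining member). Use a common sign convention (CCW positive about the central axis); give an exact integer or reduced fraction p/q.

N_ring = 37 + 2·24 = 85
37(ω_s−ω_c) = −85(ω_r−ω_c),  ω_s=0, ω_c=1
ω_r = 1 − (37/85)(0−1) = 122/85
ω_r/ω_c = 122/85

122/85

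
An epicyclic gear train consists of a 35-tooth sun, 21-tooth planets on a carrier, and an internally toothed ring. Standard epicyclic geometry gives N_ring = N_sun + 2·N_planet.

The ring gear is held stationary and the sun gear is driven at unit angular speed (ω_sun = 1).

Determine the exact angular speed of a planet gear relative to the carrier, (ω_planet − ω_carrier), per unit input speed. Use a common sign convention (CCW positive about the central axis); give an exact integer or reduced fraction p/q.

-55/48

N_ring = 35 + 2·21 = 77
35(ω_s−ω_c) = −77(ω_r−ω_c),  ω_r=0, ω_s=1
35(1−ω_c) = −77(0−ω_c)  ⇒  112ω_c = 35  ⇒  ω_c = 5/16
sun–planet: 35·(1−5/16) = −21·(ω_p−ω_c)  ⇒  ω_p−ω_c = −(35/21)·(11/16) = -55/48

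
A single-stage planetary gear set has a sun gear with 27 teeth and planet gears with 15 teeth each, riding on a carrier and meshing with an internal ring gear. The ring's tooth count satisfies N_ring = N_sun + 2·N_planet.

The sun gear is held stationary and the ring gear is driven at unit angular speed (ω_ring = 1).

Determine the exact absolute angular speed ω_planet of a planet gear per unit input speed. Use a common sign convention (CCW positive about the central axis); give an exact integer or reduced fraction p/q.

19/10

N_ring = 27 + 2·15 = 57
27(ω_s−ω_c) = −57(ω_r−ω_c),  ω_s=0, ω_r=1
27(0−ω_c) = −57(1−ω_c)  ⇒  84ω_c = 57  ⇒  ω_c = 19/28
sun–planet: 27·(0−19/28) = −15·(ω_p−ω_c)  ⇒  ω_p−ω_c = −(27/15)·(-19/28) = 171/140
ω_p = 19/28 + 171/140 = 19/10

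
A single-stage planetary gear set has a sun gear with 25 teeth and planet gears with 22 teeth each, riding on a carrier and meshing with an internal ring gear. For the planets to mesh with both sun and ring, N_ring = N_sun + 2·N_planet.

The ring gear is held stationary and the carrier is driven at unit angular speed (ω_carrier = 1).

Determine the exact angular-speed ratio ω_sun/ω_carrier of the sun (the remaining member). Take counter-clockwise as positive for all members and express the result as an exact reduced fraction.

N_ring = 25 + 2·22 = 69
25(ω_s−ω_c) = −69(ω_r−ω_c),  ω_r=0, ω_c=1
ω_s = 1 − (69/25)(0−1) = 94/25
ω_s/ω_c = 94/25

94/25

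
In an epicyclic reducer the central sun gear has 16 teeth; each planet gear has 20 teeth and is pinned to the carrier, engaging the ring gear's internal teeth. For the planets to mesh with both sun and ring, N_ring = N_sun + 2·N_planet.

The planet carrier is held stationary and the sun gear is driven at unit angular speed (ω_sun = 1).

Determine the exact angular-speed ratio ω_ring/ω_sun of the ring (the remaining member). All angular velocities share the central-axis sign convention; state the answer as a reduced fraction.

N_ring = 16 + 2·20 = 56
16(ω_s−ω_c) = −56(ω_r−ω_c),  ω_c=0, ω_s=1
ω_r = 0 − (16/56)(1−0) = -2/7
ω_r/ω_s = -2/7

-2/7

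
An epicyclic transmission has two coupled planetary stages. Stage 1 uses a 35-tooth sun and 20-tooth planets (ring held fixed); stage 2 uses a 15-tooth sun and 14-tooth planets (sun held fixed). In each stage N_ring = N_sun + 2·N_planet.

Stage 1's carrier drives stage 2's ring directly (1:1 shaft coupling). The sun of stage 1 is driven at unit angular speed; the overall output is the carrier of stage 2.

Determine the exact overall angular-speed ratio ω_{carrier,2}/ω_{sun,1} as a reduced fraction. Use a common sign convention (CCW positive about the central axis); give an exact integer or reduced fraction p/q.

301/1276

Stage 1: N_ring = 35 + 2·20 = 75
Stage 1: 35(ω_s−ω_c) = −75(ω_r−ω_c),  ω_r=0, ω_s=1
Stage 1: 35(1−ω_c) = −75(0−ω_c)  ⇒  110ω_c = 35  ⇒  ω_c = 7/22
  ⇒ ω_c¹/ω_s¹ = 7/22
Stage 2: N_ring = 15 + 2·14 = 43
Stage 2: 15(ω_s−ω_c) = −43(ω_r−ω_c),  ω_s=0, ω_r=1
Stage 2: 15(0−ω_c) = −43(1−ω_c)  ⇒  58ω_c = 43  ⇒  ω_c = 43/58
  ⇒ ω_c²/ω_r² = 43/58
Coupling ω_r² = ω_c¹ ⇒ overall = 7/22 × 43/58 = 301/1276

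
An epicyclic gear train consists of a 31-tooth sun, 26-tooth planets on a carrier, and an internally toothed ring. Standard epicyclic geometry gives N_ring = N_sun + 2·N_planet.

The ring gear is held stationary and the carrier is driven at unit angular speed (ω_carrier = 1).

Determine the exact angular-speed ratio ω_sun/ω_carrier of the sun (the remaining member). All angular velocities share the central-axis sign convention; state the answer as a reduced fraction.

N_ring = 31 + 2·26 = 83
31(ω_s−ω_c) = −83(ω_r−ω_c),  ω_r=0, ω_c=1
ω_s = 1 − (83/31)(0−1) = 114/31
ω_s/ω_c = 114/31

114/31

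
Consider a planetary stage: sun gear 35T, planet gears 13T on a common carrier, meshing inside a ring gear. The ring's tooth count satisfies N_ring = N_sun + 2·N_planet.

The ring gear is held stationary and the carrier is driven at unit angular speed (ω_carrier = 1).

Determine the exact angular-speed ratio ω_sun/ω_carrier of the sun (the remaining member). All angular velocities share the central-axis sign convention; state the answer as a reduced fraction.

N_ring = 35 + 2·13 = 61
35(ω_s−ω_c) = −61(ω_r−ω_c),  ω_r=0, ω_c=1
ω_s = 1 − (61/35)(0−1) = 96/35
ω_s/ω_c = 96/35

96/35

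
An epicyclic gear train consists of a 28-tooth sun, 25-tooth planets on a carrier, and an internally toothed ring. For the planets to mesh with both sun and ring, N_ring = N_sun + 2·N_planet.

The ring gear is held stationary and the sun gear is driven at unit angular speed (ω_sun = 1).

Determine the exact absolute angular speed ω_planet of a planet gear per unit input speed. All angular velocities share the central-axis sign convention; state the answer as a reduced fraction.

N_ring = 28 + 2·25 = 78
28(ω_s−ω_c) = −78(ω_r−ω_c),  ω_r=0, ω_s=1
28(1−ω_c) = −78(0−ω_c)  ⇒  106ω_c = 28  ⇒  ω_c = 14/53
sun–planet: 28·(1−14/53) = −25·(ω_p−ω_c)  ⇒  ω_p−ω_c = −(28/25)·(39/53) = -1092/1325
ω_p = 14/53 − 1092/1325 = -14/25

-14/25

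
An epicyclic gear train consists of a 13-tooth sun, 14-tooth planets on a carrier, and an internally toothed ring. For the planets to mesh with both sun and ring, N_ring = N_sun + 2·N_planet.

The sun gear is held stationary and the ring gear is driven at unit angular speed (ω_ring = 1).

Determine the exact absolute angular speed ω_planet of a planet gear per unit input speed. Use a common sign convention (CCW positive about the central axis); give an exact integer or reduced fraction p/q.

N_ring = 13 + 2·14 = 41
13(ω_s−ω_c) = −41(ω_r−ω_c),  ω_s=0, ω_r=1
13(0−ω_c) = −41(1−ω_c)  ⇒  54ω_c = 41  ⇒  ω_c = 41/54
sun–planet: 13·(0−41/54) = −14·(ω_p−ω_c)  ⇒  ω_p−ω_c = −(13/14)·(-41/54) = 533/756
ω_p = 41/54 + 533/756 = 41/28

41/28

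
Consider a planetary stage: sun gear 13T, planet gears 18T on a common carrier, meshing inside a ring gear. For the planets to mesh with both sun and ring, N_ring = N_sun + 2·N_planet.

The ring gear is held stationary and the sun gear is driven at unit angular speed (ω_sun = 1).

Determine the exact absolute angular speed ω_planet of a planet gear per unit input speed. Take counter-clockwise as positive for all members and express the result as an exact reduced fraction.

-13/36

N_ring = 13 + 2·18 = 49
13(ω_s−ω_c) = −49(ω_r−ω_c),  ω_r=0, ω_s=1
13(1−ω_c) = −49(0−ω_c)  ⇒  62ω_c = 13  ⇒  ω_c = 13/62
sun–planet: 13·(1−13/62) = −18·(ω_p−ω_c)  ⇒  ω_p−ω_c = −(13/18)·(49/62) = -637/1116
ω_p = 13/62 − 637/1116 = -13/36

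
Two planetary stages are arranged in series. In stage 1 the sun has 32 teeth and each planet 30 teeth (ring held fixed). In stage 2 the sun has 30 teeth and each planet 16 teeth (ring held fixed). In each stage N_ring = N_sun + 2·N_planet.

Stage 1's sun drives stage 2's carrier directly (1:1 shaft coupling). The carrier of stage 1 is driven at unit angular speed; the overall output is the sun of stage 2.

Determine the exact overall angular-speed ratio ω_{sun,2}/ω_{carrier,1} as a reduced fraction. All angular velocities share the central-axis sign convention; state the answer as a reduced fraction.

Stage 1: N_ring = 32 + 2·30 = 92
Stage 1: 32(ω_s−ω_c) = −92(ω_r−ω_c),  ω_r=0, ω_c=1
Stage 1: ω_s = 1 − (92/32)(0−1) = 31/8
  ⇒ ω_s¹/ω_c¹ = 31/8
Stage 2: N_ring = 30 + 2·16 = 62
Stage 2: 30(ω_s−ω_c) = −62(ω_r−ω_c),  ω_r=0, ω_c=1
Stage 2: ω_s = 1 − (62/30)(0−1) = 46/15
  ⇒ ω_s²/ω_c² = 46/15
Coupling ω_c² = ω_s¹ ⇒ overall = 31/8 × 46/15 = 713/60

713/60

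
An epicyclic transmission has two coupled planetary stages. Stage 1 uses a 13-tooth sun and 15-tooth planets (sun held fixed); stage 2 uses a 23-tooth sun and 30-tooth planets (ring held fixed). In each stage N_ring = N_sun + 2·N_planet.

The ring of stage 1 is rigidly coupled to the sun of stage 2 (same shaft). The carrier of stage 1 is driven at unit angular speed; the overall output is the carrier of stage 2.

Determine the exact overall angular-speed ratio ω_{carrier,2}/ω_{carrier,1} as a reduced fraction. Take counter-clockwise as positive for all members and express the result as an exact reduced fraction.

644/2279

Stage 1: N_ring = 13 + 2·15 = 43
Stage 1: 13(ω_s−ω_c) = −43(ω_r−ω_c),  ω_s=0, ω_c=1
Stage 1: ω_r = 1 − (13/43)(0−1) = 56/43
  ⇒ ω_r¹/ω_c¹ = 56/43
Stage 2: N_ring = 23 + 2·30 = 83
Stage 2: 23(ω_s−ω_c) = −83(ω_r−ω_c),  ω_r=0, ω_s=1
Stage 2: 23(1−ω_c) = −83(0−ω_c)  ⇒  106ω_c = 23  ⇒  ω_c = 23/106
  ⇒ ω_c²/ω_s² = 23/106
Coupling ω_s² = ω_r¹ ⇒ overall = 56/43 × 23/106 = 644/2279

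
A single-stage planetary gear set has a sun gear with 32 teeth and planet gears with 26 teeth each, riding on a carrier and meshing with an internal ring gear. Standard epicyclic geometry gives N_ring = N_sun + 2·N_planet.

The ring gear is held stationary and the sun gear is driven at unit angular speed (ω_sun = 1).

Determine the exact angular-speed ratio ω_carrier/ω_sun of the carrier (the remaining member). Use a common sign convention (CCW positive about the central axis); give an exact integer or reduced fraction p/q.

8/29

N_ring = 32 + 2·26 = 84
32(ω_s−ω_c) = −84(ω_r−ω_c),  ω_r=0, ω_s=1
32(1−ω_c) = −84(0−ω_c)  ⇒  116ω_c = 32  ⇒  ω_c = 8/29
ω_c/ω_s = 8/29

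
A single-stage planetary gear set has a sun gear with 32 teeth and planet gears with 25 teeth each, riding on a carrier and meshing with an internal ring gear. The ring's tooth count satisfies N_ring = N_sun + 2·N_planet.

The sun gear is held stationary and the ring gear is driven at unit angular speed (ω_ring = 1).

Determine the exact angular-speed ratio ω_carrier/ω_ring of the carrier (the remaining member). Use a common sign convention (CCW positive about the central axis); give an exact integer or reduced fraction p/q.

N_ring = 32 + 2·25 = 82
32(ω_s−ω_c) = −82(ω_r−ω_c),  ω_s=0, ω_r=1
32(0−ω_c) = −82(1−ω_c)  ⇒  114ω_c = 82  ⇒  ω_c = 41/57
ω_c/ω_r = 41/57

41/57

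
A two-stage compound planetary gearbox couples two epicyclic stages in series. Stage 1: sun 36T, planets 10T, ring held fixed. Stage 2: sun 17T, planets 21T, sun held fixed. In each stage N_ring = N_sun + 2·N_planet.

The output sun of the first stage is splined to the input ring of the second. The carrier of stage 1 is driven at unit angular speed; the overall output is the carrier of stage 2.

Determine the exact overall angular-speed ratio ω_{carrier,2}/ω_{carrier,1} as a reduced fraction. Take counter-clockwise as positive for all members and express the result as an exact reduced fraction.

Stage 1: N_ring = 36 + 2·10 = 56
Stage 1: 36(ω_s−ω_c) = −56(ω_r−ω_c),  ω_r=0, ω_c=1
Stage 1: ω_s = 1 − (56/36)(0−1) = 23/9
  ⇒ ω_s¹/ω_c¹ = 23/9
Stage 2: N_ring = 17 + 2·21 = 59
Stage 2: 17(ω_s−ω_c) = −59(ω_r−ω_c),  ω_s=0, ω_r=1
Stage 2: 17(0−ω_c) = −59(1−ω_c)  ⇒  76ω_c = 59  ⇒  ω_c = 59/76
  ⇒ ω_c²/ω_r² = 59/76
Coupling ω_r² = ω_s¹ ⇒ overall = 23/9 × 59/76 = 1357/684

1357/684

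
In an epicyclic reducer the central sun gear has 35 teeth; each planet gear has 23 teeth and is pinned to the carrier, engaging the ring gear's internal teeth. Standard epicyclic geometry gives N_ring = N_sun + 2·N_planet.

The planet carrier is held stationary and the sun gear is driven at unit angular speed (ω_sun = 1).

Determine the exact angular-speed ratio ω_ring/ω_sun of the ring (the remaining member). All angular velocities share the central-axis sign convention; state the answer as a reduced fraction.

N_ring = 35 + 2·23 = 81
35(ω_s−ω_c) = −81(ω_r−ω_c),  ω_c=0, ω_s=1
ω_r = 0 − (35/81)(1−0) = -35/81
ω_r/ω_s = -35/81

-35/81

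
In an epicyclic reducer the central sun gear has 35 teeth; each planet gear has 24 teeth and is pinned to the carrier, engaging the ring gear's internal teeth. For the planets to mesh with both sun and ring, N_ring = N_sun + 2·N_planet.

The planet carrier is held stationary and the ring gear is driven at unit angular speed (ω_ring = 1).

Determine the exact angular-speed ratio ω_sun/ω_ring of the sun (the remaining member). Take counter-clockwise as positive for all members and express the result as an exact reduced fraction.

N_ring = 35 + 2·24 = 83
35(ω_s−ω_c) = −83(ω_r−ω_c),  ω_c=0, ω_r=1
ω_s = 0 − (83/35)(1−0) = -83/35
ω_s/ω_r = -83/35

-83/35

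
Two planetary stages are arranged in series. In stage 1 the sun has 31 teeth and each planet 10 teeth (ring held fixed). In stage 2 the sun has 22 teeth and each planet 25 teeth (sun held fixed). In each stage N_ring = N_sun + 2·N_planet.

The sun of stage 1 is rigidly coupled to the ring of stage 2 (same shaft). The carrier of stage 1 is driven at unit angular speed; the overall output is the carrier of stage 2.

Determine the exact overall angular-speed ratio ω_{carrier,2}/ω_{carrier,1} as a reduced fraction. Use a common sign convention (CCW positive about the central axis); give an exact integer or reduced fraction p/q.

Stage 1: N_ring = 31 + 2·10 = 51
Stage 1: 31(ω_s−ω_c) = −51(ω_r−ω_c),  ω_r=0, ω_c=1
Stage 1: ω_s = 1 − (51/31)(0−1) = 82/31
  ⇒ ω_s¹/ω_c¹ = 82/31
Stage 2: N_ring = 22 + 2·25 = 72
Stage 2: 22(ω_s−ω_c) = −72(ω_r−ω_c),  ω_s=0, ω_r=1
Stage 2: 22(0−ω_c) = −72(1−ω_c)  ⇒  94ω_c = 72  ⇒  ω_c = 36/47
  ⇒ ω_c²/ω_r² = 36/47
Coupling ω_r² = ω_s¹ ⇒ overall = 82/31 × 36/47 = 2952/1457

2952/1457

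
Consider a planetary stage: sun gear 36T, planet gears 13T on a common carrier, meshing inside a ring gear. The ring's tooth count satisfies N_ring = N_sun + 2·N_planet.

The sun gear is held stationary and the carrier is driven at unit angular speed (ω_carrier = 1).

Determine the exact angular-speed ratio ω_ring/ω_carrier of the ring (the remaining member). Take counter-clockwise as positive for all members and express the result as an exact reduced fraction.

N_ring = 36 + 2·13 = 62
36(ω_s−ω_c) = −62(ω_r−ω_c),  ω_s=0, ω_c=1
ω_r = 1 − (36/62)(0−1) = 49/31
ω_r/ω_c = 49/31

49/31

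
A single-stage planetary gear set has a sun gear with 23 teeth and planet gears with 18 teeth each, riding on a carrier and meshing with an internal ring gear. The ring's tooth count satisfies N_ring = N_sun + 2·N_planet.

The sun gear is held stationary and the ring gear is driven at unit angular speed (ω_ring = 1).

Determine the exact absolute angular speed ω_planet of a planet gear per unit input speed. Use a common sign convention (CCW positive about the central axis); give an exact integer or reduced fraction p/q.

59/36

N_ring = 23 + 2·18 = 59
23(ω_s−ω_c) = −59(ω_r−ω_c),  ω_s=0, ω_r=1
23(0−ω_c) = −59(1−ω_c)  ⇒  82ω_c = 59  ⇒  ω_c = 59/82
sun–planet: 23·(0−59/82) = −18·(ω_p−ω_c)  ⇒  ω_p−ω_c = −(23/18)·(-59/82) = 1357/1476
ω_p = 59/82 + 1357/1476 = 59/36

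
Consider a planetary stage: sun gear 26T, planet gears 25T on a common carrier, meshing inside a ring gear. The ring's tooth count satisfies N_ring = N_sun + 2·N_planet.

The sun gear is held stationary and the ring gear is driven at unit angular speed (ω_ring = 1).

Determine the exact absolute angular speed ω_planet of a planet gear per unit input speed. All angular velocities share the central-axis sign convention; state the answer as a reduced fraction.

N_ring = 26 + 2·25 = 76
26(ω_s−ω_c) = −76(ω_r−ω_c),  ω_s=0, ω_r=1
26(0−ω_c) = −76(1−ω_c)  ⇒  102ω_c = 76  ⇒  ω_c = 38/51
sun–planet: 26·(0−38/51) = −25·(ω_p−ω_c)  ⇒  ω_p−ω_c = −(26/25)·(-38/51) = 988/1275
ω_p = 38/51 + 988/1275 = 38/25

38/25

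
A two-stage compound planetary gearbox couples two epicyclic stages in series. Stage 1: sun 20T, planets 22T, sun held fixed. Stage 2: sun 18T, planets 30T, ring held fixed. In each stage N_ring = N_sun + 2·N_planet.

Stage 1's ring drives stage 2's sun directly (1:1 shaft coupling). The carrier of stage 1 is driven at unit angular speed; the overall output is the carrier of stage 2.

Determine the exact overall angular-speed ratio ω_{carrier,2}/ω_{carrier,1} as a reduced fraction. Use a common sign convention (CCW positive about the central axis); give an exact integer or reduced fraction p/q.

63/256

Stage 1: N_ring = 20 + 2·22 = 64
Stage 1: 20(ω_s−ω_c) = −64(ω_r−ω_c),  ω_s=0, ω_c=1
Stage 1: ω_r = 1 − (20/64)(0−1) = 21/16
  ⇒ ω_r¹/ω_c¹ = 21/16
Stage 2: N_ring = 18 + 2·30 = 78
Stage 2: 18(ω_s−ω_c) = −78(ω_r−ω_c),  ω_r=0, ω_s=1
Stage 2: 18(1−ω_c) = −78(0−ω_c)  ⇒  96ω_c = 18  ⇒  ω_c = 3/16
  ⇒ ω_c²/ω_s² = 3/16
Coupling ω_s² = ω_r¹ ⇒ overall = 21/16 × 3/16 = 63/256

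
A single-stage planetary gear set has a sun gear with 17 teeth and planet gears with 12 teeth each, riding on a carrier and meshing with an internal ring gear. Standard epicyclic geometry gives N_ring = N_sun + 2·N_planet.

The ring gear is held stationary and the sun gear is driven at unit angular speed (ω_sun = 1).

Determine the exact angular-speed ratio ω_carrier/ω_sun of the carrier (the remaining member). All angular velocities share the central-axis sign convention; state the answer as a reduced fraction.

N_ring = 17 + 2·12 = 41
17(ω_s−ω_c) = −41(ω_r−ω_c),  ω_r=0, ω_s=1
17(1−ω_c) = −41(0−ω_c)  ⇒  58ω_c = 17  ⇒  ω_c = 17/58
ω_c/ω_s = 17/58

17/58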